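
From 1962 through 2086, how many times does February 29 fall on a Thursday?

Leap years in 1962–2086: 31 of them.
Feb 29 weekday advances by 5 (mod 7) from one leap year to the next four years later (or differs when a century non-leap intervenes).
Leap-day weekdays: 1964:Sat 1968:Thu✓ 1972:Tue 1976:Sun 1980:Fri 1984:Wed 1988:Mon 1992:Sat 1996:Thu✓ 2000:Tue 2004:Sun 2008:Fri 2012:Wed …(5 more)… 2036:Fri 2040:Wed 2044:Mon 2048:Sat 2052:Thu✓ 2056:Tue 2060:Sun 2064:Fri 2068:Wed 2072:Mon 2076:Sat 2080:Thu✓ 2084:Tue
Thursday: 1968, 1996, 2024, 2052, 2080 → 5.

5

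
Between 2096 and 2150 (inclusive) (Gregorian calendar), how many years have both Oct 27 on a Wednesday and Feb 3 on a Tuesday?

1

Check each year's weekday for Oct 27 and Feb 3:
  2096: Sat/Fri  2097: Sun/Sun  2098: Mon/Mon  2099: Tue/Tue  2100: Wed/Wed  2101: Thu/Thu  2102: Fri/Fri  2103: Sat/Sat  2104: Mon/Sun  2105: Tue/Tue  2106: Wed/Wed  2107: Thu/Thu  2108: Sat/Fri  2109: Sun/Sun  …(27 more)…  2137: Sun/Sun  2138: Mon/Mon  2139: Tue/Tue  2140: Thu/Wed  2141: Fri/Fri  2142: Sat/Sat  2143: Sun/Sun  2144: Tue/Mon  2145: Wed/Wed  2146: Thu/Thu  2147: Fri/Fri  2148: Sun/Sat  2149: Mon/Mon  2150: Tue/Tue
Both conditions hold in: 2128 — 1.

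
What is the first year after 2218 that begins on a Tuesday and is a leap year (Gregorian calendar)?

Jan 1 advances by 2 weekdays after a leap year and by 1 after a common year.
2218: Jan 1 is Thursday.
2219: Friday
2220: Saturday (leap)
2221: Monday
2222: Tuesday
2223: Wednesday
2224: Thursday (leap)
2225: Saturday
2226: Sunday
2227: Monday
2228: Tuesday (leap)
2228 begins on a Tuesday and is a leap year.

2228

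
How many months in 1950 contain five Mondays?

4

A month of length L has five Mondays iff its first Monday is on day ≤ L−28 (so day 1–3 in a 31-day month, 1–2 in a 30-day month, day 1 in a leap February).
Checking each month of 1950: Jan starts Sun (31d) ✓; Feb starts Wed (28d); Mar starts Wed (31d); Apr starts Sat (30d); May starts Mon (31d) ✓; Jun starts Thu (30d); Jul starts Sat (31d) ✓; Aug starts Tue (31d); Sep starts Fri (30d); Oct starts Sun (31d) ✓; Nov starts Wed (30d); Dec starts Fri (31d).
Five-Monday months: January, May, July, October → 4.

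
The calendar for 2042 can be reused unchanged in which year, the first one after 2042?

Two years share a calendar iff Jan 1 falls on the same weekday and both are leap or both are common. 2042: Jan 1 is Wednesday, common year.
2043: Jan 1 Thursday, common
2044: Jan 1 Friday, leap
2045: Jan 1 Sunday, common
2046: Jan 1 Monday, common
2047: Jan 1 Tuesday, common
2048: Jan 1 Wednesday, leap
2049: Jan 1 Friday, common
2050: Jan 1 Saturday, common
2051: Jan 1 Sunday, common
2052: Jan 1 Monday, leap
2053: Jan 1 Wednesday, common
2053 matches on both conditions.

2053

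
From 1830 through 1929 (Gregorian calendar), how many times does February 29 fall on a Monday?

Leap years in 1830–1929: 24 of them.
Feb 29 weekday advances by 5 (mod 7) from one leap year to the next four years later (or differs when a century non-leap intervenes).
Leap-day weekdays: 1832:Wed 1836:Mon✓ 1840:Sat 1844:Thu 1848:Tue 1852:Sun 1856:Fri 1860:Wed 1864:Mon✓ 1868:Sat 1872:Thu 1876:Tue 1880:Sun 1884:Fri 1888:Wed 1892:Mon✓ 1896:Sat 1904:Mon✓ 1908:Sat 1912:Thu 1916:Tue 1920:Sun 1924:Fri 1928:Wed
Monday: 1836, 1864, 1892, 1904 → 4.

4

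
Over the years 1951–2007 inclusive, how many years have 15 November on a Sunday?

Track 15 November's weekday year by year (advancing +1, or +2 across a Feb 29):
  1951: Thu  1952: Sat (+2)  1953: Sun (+1) ✓  1954: Mon (+1)  1955: Tue (+1)
  1956: Thu (+2)  1957: Fri (+1)  1958: Sat (+1)  1959: Sun (+1) ✓  1960: Tue (+2)
  1961: Wed (+1)  1962: Thu (+1)  1963: Fri (+1)  1964: Sun (+2) ✓  … (29 more years) …
  1994: Tue (+1)  1995: Wed (+1)  1996: Fri (+2)  1997: Sat (+1)  1998: Sun (+1) ✓
  1999: Mon (+1)  2000: Wed (+2)  2001: Thu (+1)  2002: Fri (+1)  2003: Sat (+1)
  2004: Mon (+2)  2005: Tue (+1)  2006: Wed (+1)  2007: Thu (+1)
Sunday years: 1953, 1959, 1964, 1970, 1981, 1987, 1992, 1998 — 8 in total.

8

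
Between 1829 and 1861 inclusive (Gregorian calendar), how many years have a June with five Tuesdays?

10

June has 30 days; it has five Tuesdays when Tuesday falls among the first (month-length − 28) days — i.e. when June 1 is one of Tuesday/Monday.
June 1 by year: 1829:Mon✓ 1830:Tue✓ 1831:Wed 1832:Fri 1833:Sat 1834:Sun 1835:Mon✓ 1836:Wed 1837:Thu 1838:Fri 1839:Sat 1840:Mon✓ 1841:Tue✓ 1842:Wed 1843:Thu …(3 more)… 1847:Tue✓ 1848:Thu 1849:Fri 1850:Sat 1851:Sun 1852:Tue✓ 1853:Wed 1854:Thu 1855:Fri 1856:Sun 1857:Mon✓ 1858:Tue✓ 1859:Wed 1860:Fri 1861:Sat
Years with five Tuesdays: 1829, 1830, 1835, 1840, 1841, 1846, 1847, 1852, 1857, 1858 → 10.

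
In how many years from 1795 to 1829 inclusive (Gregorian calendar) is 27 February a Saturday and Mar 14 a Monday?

2

Check each year's weekday for 27 February and Mar 14:
  1795: Fri/Sat  1796: Sat/Mon ✓  1797: Mon/Tue  1798: Tue/Wed  1799: Wed/Thu  1800: Thu/Fri  1801: Fri/Sat  1802: Sat/Sun  1803: Sun/Mon  1804: Mon/Wed  1805: Wed/Thu  1806: Thu/Fri  1807: Fri/Sat  1808: Sat/Mon ✓  …(7 more)…  1816: Tue/Thu  1817: Thu/Fri  1818: Fri/Sat  1819: Sat/Sun  1820: Sun/Tue  1821: Tue/Wed  1822: Wed/Thu  1823: Thu/Fri  1824: Fri/Sun  1825: Sun/Mon  1826: Mon/Tue  1827: Tue/Wed  1828: Wed/Fri  1829: Fri/Sat
Both conditions hold in: 1796, 1808 — 2.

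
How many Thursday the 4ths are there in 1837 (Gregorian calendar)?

1

Check the 4th of each month of 1837: Jan 4: Wed, Feb 4: Sat, Mar 4: Sat, Apr 4: Tue, May 4: Thu, Jun 4: Sun, Jul 4: Tue, Aug 4: Fri, Sep 4: Mon, Oct 4: Wed, Nov 4: Sat, Dec 4: Mon.
Thursday occurs in May — 1 month.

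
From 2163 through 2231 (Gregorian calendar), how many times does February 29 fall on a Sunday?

2

Leap years in 2163–2231: 16 of them.
Feb 29 weekday advances by 5 (mod 7) from one leap year to the next four years later (or differs when a century non-leap intervenes).
Leap-day weekdays: 2164:Wed 2168:Mon 2172:Sat 2176:Thu 2180:Tue 2184:Sun✓ 2188:Fri 2192:Wed 2196:Mon 2204:Wed 2208:Mon 2212:Sat 2216:Thu 2220:Tue 2224:Sun✓ 2228:Fri
Sunday: 2184, 2224 → 2.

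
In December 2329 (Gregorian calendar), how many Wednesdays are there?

December 2329 has 31 days and begins on Sunday.
The first Wednesday is December 4.
Wednesdays fall on 4, 11, 18, 25 — that's 4.

4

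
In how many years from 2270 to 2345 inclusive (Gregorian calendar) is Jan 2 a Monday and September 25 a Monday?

Check each year's weekday for Jan 2 and September 25:
  2270: Sun/Sun  2271: Mon/Mon ✓  2272: Tue/Wed  2273: Thu/Thu  2274: Fri/Fri  2275: Sat/Sat  2276: Sun/Mon  2277: Tue/Tue  2278: Wed/Wed  2279: Thu/Thu  2280: Fri/Sat  2281: Sun/Sun  2282: Mon/Mon ✓  2283: Tue/Tue  …(48 more)…  2332: Sat/Sun  2333: Mon/Mon ✓  2334: Tue/Tue  2335: Wed/Wed  2336: Thu/Fri  2337: Sat/Sat  2338: Sun/Sun  2339: Mon/Mon ✓  2340: Tue/Wed  2341: Thu/Thu  2342: Fri/Fri  2343: Sat/Sat  2344: Sun/Mon  2345: Tue/Tue
Both conditions hold in: 2271, 2282, 2293, 2299, 2305, 2311, 2322, 2333, 2339 — 9.

9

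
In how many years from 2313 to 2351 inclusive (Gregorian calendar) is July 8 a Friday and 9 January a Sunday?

4

Check each year's weekday for July 8 and 9 January:
  2313: Tue/Thu  2314: Wed/Fri  2315: Thu/Sat  2316: Sat/Sun  2317: Sun/Tue  2318: Mon/Wed  2319: Tue/Thu  2320: Thu/Fri  2321: Fri/Sun ✓  2322: Sat/Mon  2323: Sun/Tue  2324: Tue/Wed  2325: Wed/Fri  2326: Thu/Sat  …(11 more)…  2338: Fri/Sun ✓  2339: Sat/Mon  2340: Mon/Tue  2341: Tue/Thu  2342: Wed/Fri  2343: Thu/Sat  2344: Sat/Sun  2345: Sun/Tue  2346: Mon/Wed  2347: Tue/Thu  2348: Thu/Fri  2349: Fri/Sun ✓  2350: Sat/Mon  2351: Sun/Tue
Both conditions hold in: 2321, 2327, 2338, 2349 — 4.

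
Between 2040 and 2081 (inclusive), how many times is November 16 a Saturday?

Track November 16's weekday year by year (advancing +1, or +2 across a Feb 29):
  2040: Fri  2041: Sat (+1) ✓  2042: Sun (+1)  2043: Mon (+1)  2044: Wed (+2)
  2045: Thu (+1)  2046: Fri (+1)  2047: Sat (+1) ✓  2048: Mon (+2)  2049: Tue (+1)
  2050: Wed (+1)  2051: Thu (+1)  2052: Sat (+2) ✓  2053: Sun (+1)  … (14 more years) …
  2068: Fri (+2)  2069: Sat (+1) ✓  2070: Sun (+1)  2071: Mon (+1)  2072: Wed (+2)
  2073: Thu (+1)  2074: Fri (+1)  2075: Sat (+1) ✓  2076: Mon (+2)  2077: Tue (+1)
  2078: Wed (+1)  2079: Thu (+1)  2080: Sat (+2) ✓  2081: Sun (+1)
Saturday years: 2041, 2047, 2052, 2058, 2069, 2075, 2080 — 7 in total.

7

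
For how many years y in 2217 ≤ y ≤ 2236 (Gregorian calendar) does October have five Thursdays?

9

October has 31 days; it has five Thursdays when Thursday falls among the first (month-length − 28) days — i.e. when October 1 is one of Thursday/Wednesday/Tuesday.
October 1 by year: 2217:Wed✓ 2218:Thu✓ 2219:Fri 2220:Sun 2221:Mon 2222:Tue✓ 2223:Wed✓ 2224:Fri 2225:Sat 2226:Sun 2227:Mon 2228:Wed✓ 2229:Thu✓ 2230:Fri 2231:Sat 2232:Mon 2233:Tue✓ 2234:Wed✓ 2235:Thu✓ 2236:Sat
Years with five Thursdays: 2217, 2218, 2222, 2223, 2228, 2229, 2233, 2234, 2235 → 9.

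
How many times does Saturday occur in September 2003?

September 2003 has 30 days and begins on Monday.
The first Saturday is September 6.
Saturdays fall on 6, 13, 20, 27 — that's 4.

4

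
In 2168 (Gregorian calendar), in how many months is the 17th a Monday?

Check the 17th of each month of 2168: Jan 17: Sun, Feb 17: Wed, Mar 17: Thu, Apr 17: Sun, May 17: Tue, Jun 17: Fri, Jul 17: Sun, Aug 17: Wed, Sep 17: Sat, Oct 17: Mon, Nov 17: Thu, Dec 17: Sat.
Monday occurs in October — 1 month.

1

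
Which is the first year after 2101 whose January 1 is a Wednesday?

Jan 1 advances by 2 weekdays after a leap year and by 1 after a common year.
2101: Jan 1 is Saturday.
2102: Sunday
2103: Monday
2104: Tuesday (leap)
2105: Thursday
2106: Friday
2107: Saturday
2108: Sunday (leap)
2109: Tuesday
2110: Wednesday
2110 begins on a Wednesday

2110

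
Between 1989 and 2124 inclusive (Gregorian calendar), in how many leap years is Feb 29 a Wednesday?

Leap years in 1989–2124: 33 of them.
Feb 29 weekday advances by 5 (mod 7) from one leap year to the next four years later (or differs when a century non-leap intervenes).
Leap-day weekdays: 1992:Sat 1996:Thu 2000:Tue 2004:Sun 2008:Fri 2012:Wed✓ 2016:Mon 2020:Sat 2024:Thu 2028:Tue 2032:Sun 2036:Fri 2040:Wed✓ …(7 more)… 2072:Mon 2076:Sat 2080:Thu 2084:Tue 2088:Sun 2092:Fri 2096:Wed✓ 2104:Fri 2108:Wed✓ 2112:Mon 2116:Sat 2120:Thu 2124:Tue
Wednesday: 2012, 2040, 2068, 2096, 2108 → 5.

5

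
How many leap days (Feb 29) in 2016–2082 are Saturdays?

3

Leap years in 2016–2082: 17 of them.
Feb 29 weekday advances by 5 (mod 7) from one leap year to the next four years later (or differs when a century non-leap intervenes).
Leap-day weekdays: 2016:Mon 2020:Sat✓ 2024:Thu 2028:Tue 2032:Sun 2036:Fri 2040:Wed 2044:Mon 2048:Sat✓ 2052:Thu 2056:Tue 2060:Sun 2064:Fri 2068:Wed 2072:Mon 2076:Sat✓ 2080:Thu
Saturday: 2020, 2048, 2076 → 3.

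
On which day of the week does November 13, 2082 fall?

Friday

January 1, 2082 is a Thursday.
November 13 is day 317 of the year, i.e. 316 days after Jan 1.
316 mod 7 = 1, so advance 1 weekday from Thursday: Friday.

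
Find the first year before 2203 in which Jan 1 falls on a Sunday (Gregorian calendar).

2197

Jan 1 advances by 2 weekdays after a leap year and by 1 after a common year.
2203: Jan 1 is Saturday.
2202: Friday
2201: Thursday
2200: Wednesday
2199: Tuesday
2198: Monday
2197: Sunday
2197 begins on a Sunday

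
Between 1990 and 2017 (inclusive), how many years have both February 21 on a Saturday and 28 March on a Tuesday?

Check each year's weekday for February 21 and 28 March:
  1990: Wed/Wed  1991: Thu/Thu  1992: Fri/Sat  1993: Sun/Sun  1994: Mon/Mon  1995: Tue/Tue  1996: Wed/Thu  1997: Fri/Fri  1998: Sat/Sat  1999: Sun/Sun  2000: Mon/Tue  2001: Wed/Wed  2002: Thu/Thu  2003: Fri/Fri  2004: Sat/Sun  2005: Mon/Mon  2006: Tue/Tue  2007: Wed/Wed  2008: Thu/Fri  2009: Sat/Sat  2010: Sun/Sun  2011: Mon/Mon  2012: Tue/Wed  2013: Thu/Thu  2014: Fri/Fri  2015: Sat/Sat  2016: Sun/Mon  2017: Tue/Tue
Both conditions hold in: no year — 0.

0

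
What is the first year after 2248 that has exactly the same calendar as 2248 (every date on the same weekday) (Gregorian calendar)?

Two years share a calendar iff Jan 1 falls on the same weekday and both are leap or both are common. 2248: Jan 1 is Saturday, leap year.
2249: Jan 1 Monday, common
2250: Jan 1 Tuesday, common
2251: Jan 1 Wednesday, common
2252: Jan 1 Thursday, leap
2253: Jan 1 Saturday, common
2254: Jan 1 Sunday, common
2255: Jan 1 Monday, common
2256: Jan 1 Tuesday, leap
2257: Jan 1 Thursday, common
2258: Jan 1 Friday, common
2259: Jan 1 Saturday, common
2260: Jan 1 Sunday, leap
2261: Jan 1 Tuesday, common
2262: Jan 1 Wednesday, common
2263: Jan 1 Thursday, common
2264: Jan 1 Friday, leap
2265: Jan 1 Sunday, common
2266: Jan 1 Monday, common
2267: Jan 1 Tuesday, common
2268: Jan 1 Wednesday, leap
2269: Jan 1 Friday, common
2270: Jan 1 Saturday, common
2271: Jan 1 Sunday, common
2272: Jan 1 Monday, leap
2273: Jan 1 Wednesday, common
2274: Jan 1 Thursday, common
2275: Jan 1 Friday, common
2276: Jan 1 Saturday, leap
2276 matches on both conditions.

2276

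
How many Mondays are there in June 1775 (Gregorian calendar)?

June 1775 has 30 days and begins on Thursday.
The first Monday is June 5.
Mondays fall on 5, 12, 19, 26 — that's 4.

4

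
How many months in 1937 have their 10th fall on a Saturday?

2

Check the 10th of each month of 1937: Jan 10: Sun, Feb 10: Wed, Mar 10: Wed, Apr 10: Sat, May 10: Mon, Jun 10: Thu, Jul 10: Sat, Aug 10: Tue, Sep 10: Fri, Oct 10: Sun, Nov 10: Wed, Dec 10: Fri.
Saturday occurs in April, July — 2 months.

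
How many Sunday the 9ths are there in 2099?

Check the 9th of each month of 2099: Jan 9: Fri, Feb 9: Mon, Mar 9: Mon, Apr 9: Thu, May 9: Sat, Jun 9: Tue, Jul 9: Thu, Aug 9: Sun, Sep 9: Wed, Oct 9: Fri, Nov 9: Mon, Dec 9: Wed.
Sunday occurs in August — 1 month.

1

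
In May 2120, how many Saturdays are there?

4

May 2120 has 31 days and begins on Wednesday.
The first Saturday is May 4.
Saturdays fall on 4, 11, 18, 25 — that's 4.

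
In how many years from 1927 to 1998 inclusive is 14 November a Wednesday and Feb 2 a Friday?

Check each year's weekday for 14 November and Feb 2:
  1927: Mon/Wed  1928: Wed/Thu  1929: Thu/Sat  1930: Fri/Sun  1931: Sat/Mon  1932: Mon/Tue  1933: Tue/Thu  1934: Wed/Fri ✓  1935: Thu/Sat  1936: Sat/Sun  1937: Sun/Tue  1938: Mon/Wed  1939: Tue/Thu  1940: Thu/Fri  …(44 more)…  1985: Thu/Sat  1986: Fri/Sun  1987: Sat/Mon  1988: Mon/Tue  1989: Tue/Thu  1990: Wed/Fri ✓  1991: Thu/Sat  1992: Sat/Sun  1993: Sun/Tue  1994: Mon/Wed  1995: Tue/Thu  1996: Thu/Fri  1997: Fri/Sun  1998: Sat/Mon
Both conditions hold in: 1934, 1945, 1951, 1962, 1973, 1979, 1990 — 7.

7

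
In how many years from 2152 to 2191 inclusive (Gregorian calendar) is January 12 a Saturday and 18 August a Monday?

2

Check each year's weekday for January 12 and 18 August:
  2152: Wed/Fri  2153: Fri/Sat  2154: Sat/Sun  2155: Sun/Mon  2156: Mon/Wed  2157: Wed/Thu  2158: Thu/Fri  2159: Fri/Sat  2160: Sat/Mon ✓  2161: Mon/Tue  2162: Tue/Wed  2163: Wed/Thu  2164: Thu/Sat  2165: Sat/Sun  …(12 more)…  2178: Mon/Tue  2179: Tue/Wed  2180: Wed/Fri  2181: Fri/Sat  2182: Sat/Sun  2183: Sun/Mon  2184: Mon/Wed  2185: Wed/Thu  2186: Thu/Fri  2187: Fri/Sat  2188: Sat/Mon ✓  2189: Mon/Tue  2190: Tue/Wed  2191: Wed/Thu
Both conditions hold in: 2160, 2188 — 2.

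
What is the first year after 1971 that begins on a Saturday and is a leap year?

1972

Jan 1 advances by 2 weekdays after a leap year and by 1 after a common year.
1971: Jan 1 is Friday.
1972: Saturday (leap)
1972 begins on a Saturday and is a leap year.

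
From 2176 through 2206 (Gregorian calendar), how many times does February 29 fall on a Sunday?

Leap years in 2176–2206: 7 of them.
Feb 29 weekday advances by 5 (mod 7) from one leap year to the next four years later (or differs when a century non-leap intervenes).
Leap-day weekdays: 2176:Thu 2180:Tue 2184:Sun✓ 2188:Fri 2192:Wed 2196:Mon 2204:Wed
Sunday: 2184 → 1.

1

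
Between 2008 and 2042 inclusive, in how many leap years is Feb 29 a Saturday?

1

Leap years in 2008–2042: 9 of them.
Feb 29 weekday advances by 5 (mod 7) from one leap year to the next four years later (or differs when a century non-leap intervenes).
Leap-day weekdays: 2008:Fri 2012:Wed 2016:Mon 2020:Sat✓ 2024:Thu 2028:Tue 2032:Sun 2036:Fri 2040:Wed
Saturday: 2020 → 1.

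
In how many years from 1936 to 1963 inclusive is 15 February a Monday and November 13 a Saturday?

3

Check each year's weekday for 15 February and November 13:
  1936: Sat/Fri  1937: Mon/Sat ✓  1938: Tue/Sun  1939: Wed/Mon  1940: Thu/Wed  1941: Sat/Thu  1942: Sun/Fri  1943: Mon/Sat ✓  1944: Tue/Mon  1945: Thu/Tue  1946: Fri/Wed  1947: Sat/Thu  1948: Sun/Sat  1949: Tue/Sun  1950: Wed/Mon  1951: Thu/Tue  1952: Fri/Thu  1953: Sun/Fri  1954: Mon/Sat ✓  1955: Tue/Sun  1956: Wed/Tue  1957: Fri/Wed  1958: Sat/Thu  1959: Sun/Fri  1960: Mon/Sun  1961: Wed/Mon  1962: Thu/Tue  1963: Fri/Wed
Both conditions hold in: 1937, 1943, 1954 — 3.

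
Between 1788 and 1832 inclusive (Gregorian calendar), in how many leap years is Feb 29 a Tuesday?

1

Leap years in 1788–1832: 11 of them.
Feb 29 weekday advances by 5 (mod 7) from one leap year to the next four years later (or differs when a century non-leap intervenes).
Leap-day weekdays: 1788:Fri 1792:Wed 1796:Mon 1804:Wed 1808:Mon 1812:Sat 1816:Thu 1820:Tue✓ 1824:Sun 1828:Fri 1832:Wed
Tuesday: 1820 → 1.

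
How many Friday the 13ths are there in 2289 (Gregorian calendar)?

2

Check the 13th of each month of 2289: Jan 13: Sun, Feb 13: Wed, Mar 13: Wed, Apr 13: Sat, May 13: Mon, Jun 13: Thu, Jul 13: Sat, Aug 13: Tue, Sep 13: Fri, Oct 13: Sun, Nov 13: Wed, Dec 13: Fri.
Friday occurs in September, December — 2 months.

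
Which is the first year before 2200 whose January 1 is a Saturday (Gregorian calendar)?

2191

Jan 1 advances by 2 weekdays after a leap year and by 1 after a common year.
2200: Jan 1 is Wednesday.
2199: Tuesday
2198: Monday
2197: Sunday
2196: Friday (leap)
2195: Thursday
2194: Wednesday
2193: Tuesday
2192: Sunday (leap)
2191: Saturday
2191 begins on a Saturday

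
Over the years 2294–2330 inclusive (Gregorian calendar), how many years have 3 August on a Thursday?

Track 3 August's weekday year by year (advancing +1, or +2 across a Feb 29):
  2294: Fri  2295: Sat (+1)  2296: Mon (+2)  2297: Tue (+1)  2298: Wed (+1)
  2299: Thu (+1) ✓  2300: Fri (+1)  2301: Sat (+1)  2302: Sun (+1)  2303: Mon (+1)
  2304: Wed (+2)  2305: Thu (+1) ✓  2306: Fri (+1)  2307: Sat (+1)  … (9 more years) …
  2317: Fri (+1)  2318: Sat (+1)  2319: Sun (+1)  2320: Tue (+2)  2321: Wed (+1)
  2322: Thu (+1) ✓  2323: Fri (+1)  2324: Sun (+2)  2325: Mon (+1)  2326: Tue (+1)
  2327: Wed (+1)  2328: Fri (+2)  2329: Sat (+1)  2330: Sun (+1)
Thursday years: 2299, 2305, 2311, 2316, 2322 — 5 in total.

5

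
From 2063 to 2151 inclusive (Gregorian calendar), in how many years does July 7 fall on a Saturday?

Track July 7's weekday year by year (advancing +1, or +2 across a Feb 29):
  2063: Sat ✓  2064: Mon (+2)  2065: Tue (+1)  2066: Wed (+1)  2067: Thu (+1)
  2068: Sat (+2) ✓  2069: Sun (+1)  2070: Mon (+1)  2071: Tue (+1)  2072: Thu (+2)
  2073: Fri (+1)  2074: Sat (+1) ✓  2075: Sun (+1)  2076: Tue (+2)  … (61 more years) …
  2138: Mon (+1)  2139: Tue (+1)  2140: Thu (+2)  2141: Fri (+1)  2142: Sat (+1) ✓
  2143: Sun (+1)  2144: Tue (+2)  2145: Wed (+1)  2146: Thu (+1)  2147: Fri (+1)
  2148: Sun (+2)  2149: Mon (+1)  2150: Tue (+1)  2151: Wed (+1)
Saturday years: 2063, 2068, 2074, 2085, 2091, 2096, 2103, 2108, 2114, 2125, 2131, 2136, 2142 — 13 in total.

13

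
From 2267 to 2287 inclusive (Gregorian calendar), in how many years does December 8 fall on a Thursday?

Track December 8's weekday year by year (advancing +1, or +2 across a Feb 29):
  2267: Sun  2268: Tue (+2)  2269: Wed (+1)  2270: Thu (+1) ✓  2271: Fri (+1)
  2272: Sun (+2)  2273: Mon (+1)  2274: Tue (+1)  2275: Wed (+1)  2276: Fri (+2)
  2277: Sat (+1)  2278: Sun (+1)  2279: Mon (+1)  2280: Wed (+2)  2281: Thu (+1) ✓
  2282: Fri (+1)  2283: Sat (+1)  2284: Mon (+2)  2285: Tue (+1)  2286: Wed (+1)
  2287: Thu (+1) ✓
Thursday years: 2270, 2281, 2287 — 3 in total.

3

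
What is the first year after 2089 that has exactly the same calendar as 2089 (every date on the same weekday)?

2095

Two years share a calendar iff Jan 1 falls on the same weekday and both are leap or both are common. 2089: Jan 1 is Saturday, common year.
2090: Jan 1 Sunday, common
2091: Jan 1 Monday, common
2092: Jan 1 Tuesday, leap
2093: Jan 1 Thursday, common
2094: Jan 1 Friday, common
2095: Jan 1 Saturday, common
2095 matches on both conditions.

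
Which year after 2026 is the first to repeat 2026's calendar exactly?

2037

Two years share a calendar iff Jan 1 falls on the same weekday and both are leap or both are common. 2026: Jan 1 is Thursday, common year.
2027: Jan 1 Friday, common
2028: Jan 1 Saturday, leap
2029: Jan 1 Monday, common
2030: Jan 1 Tuesday, common
2031: Jan 1 Wednesday, common
2032: Jan 1 Thursday, leap
2033: Jan 1 Saturday, common
2034: Jan 1 Sunday, common
2035: Jan 1 Monday, common
2036: Jan 1 Tuesday, leap
2037: Jan 1 Thursday, common
2037 matches on both conditions.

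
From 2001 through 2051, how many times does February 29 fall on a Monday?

2

Leap years in 2001–2051: 12 of them.
Feb 29 weekday advances by 5 (mod 7) from one leap year to the next four years later (or differs when a century non-leap intervenes).
Leap-day weekdays: 2004:Sun 2008:Fri 2012:Wed 2016:Mon✓ 2020:Sat 2024:Thu 2028:Tue 2032:Sun 2036:Fri 2040:Wed 2044:Mon✓ 2048:Sat
Monday: 2016, 2044 → 2.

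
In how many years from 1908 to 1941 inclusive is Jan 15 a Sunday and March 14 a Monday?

Check each year's weekday for Jan 15 and March 14:
  1908: Wed/Sat  1909: Fri/Sun  1910: Sat/Mon  1911: Sun/Tue  1912: Mon/Thu  1913: Wed/Fri  1914: Thu/Sat  1915: Fri/Sun  1916: Sat/Tue  1917: Mon/Wed  1918: Tue/Thu  1919: Wed/Fri  1920: Thu/Sun  1921: Sat/Mon  …(6 more)…  1928: Sun/Wed  1929: Tue/Thu  1930: Wed/Fri  1931: Thu/Sat  1932: Fri/Mon  1933: Sun/Tue  1934: Mon/Wed  1935: Tue/Thu  1936: Wed/Sat  1937: Fri/Sun  1938: Sat/Mon  1939: Sun/Tue  1940: Mon/Thu  1941: Wed/Fri
Both conditions hold in: no year — 0.

0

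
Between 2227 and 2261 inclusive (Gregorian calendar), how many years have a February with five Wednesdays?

February has 28 days (29 in leap years); it has five Wednesdays when Wednesday falls among the first (month-length − 28) days — i.e. when February 1 is Wednesday in a leap year (never in a common year).
February 1 by year: 2227:Thu 2228:Fri 2229:Sun 2230:Mon 2231:Tue 2232:Wed✓ 2233:Fri 2234:Sat 2235:Sun 2236:Mon 2237:Wed 2238:Thu 2239:Fri 2240:Sat 2241:Mon …(5 more)… 2247:Mon 2248:Tue 2249:Thu 2250:Fri 2251:Sat 2252:Sun 2253:Tue 2254:Wed 2255:Thu 2256:Fri 2257:Sun 2258:Mon 2259:Tue 2260:Wed✓ 2261:Fri
Years with five Wednesdays: 2232, 2260 → 2.

2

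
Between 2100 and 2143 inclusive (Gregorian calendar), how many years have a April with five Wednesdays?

12

April has 30 days; it has five Wednesdays when Wednesday falls among the first (month-length − 28) days — i.e. when April 1 is one of Wednesday/Tuesday.
April 1 by year: 2100:Thu 2101:Fri 2102:Sat 2103:Sun 2104:Tue✓ 2105:Wed✓ 2106:Thu 2107:Fri 2108:Sun 2109:Mon 2110:Tue✓ 2111:Wed✓ 2112:Fri 2113:Sat 2114:Sun …(14 more)… 2129:Fri 2130:Sat 2131:Sun 2132:Tue✓ 2133:Wed✓ 2134:Thu 2135:Fri 2136:Sun 2137:Mon 2138:Tue✓ 2139:Wed✓ 2140:Fri 2141:Sat 2142:Sun 2143:Mon
Years with five Wednesdays: 2104, 2105, 2110, 2111, 2116, 2121, 2122, 2127, 2132, 2133, 2138, 2139 → 12.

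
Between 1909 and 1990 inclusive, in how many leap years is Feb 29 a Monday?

Leap years in 1909–1990: 20 of them.
Feb 29 weekday advances by 5 (mod 7) from one leap year to the next four years later (or differs when a century non-leap intervenes).
Leap-day weekdays: 1912:Thu 1916:Tue 1920:Sun 1924:Fri 1928:Wed 1932:Mon✓ 1936:Sat 1940:Thu 1944:Tue 1948:Sun 1952:Fri 1956:Wed 1960:Mon✓ 1964:Sat 1968:Thu 1972:Tue 1976:Sun 1980:Fri 1984:Wed 1988:Mon✓
Monday: 1932, 1960, 1988 → 3.

3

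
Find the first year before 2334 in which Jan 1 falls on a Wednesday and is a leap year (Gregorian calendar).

2308

Jan 1 advances by 2 weekdays after a leap year and by 1 after a common year.
2334: Jan 1 is Monday.
2333: Sunday
2332: Friday (leap)
2331: Thursday
2330: Wednesday
2329: Tuesday
2328: Sunday (leap)
2327: Saturday
2326: Friday
2325: Thursday
2324: Tuesday (leap)
2323: Monday
2322: Sunday
2321: Saturday
2320: Thursday (leap)
2319: Wednesday
2318: Tuesday
2317: Monday
2316: Saturday (leap)
2315: Friday
2314: Thursday
2313: Wednesday
2312: Monday (leap)
2311: Sunday
2310: Saturday
2309: Friday
2308: Wednesday (leap)
2308 begins on a Wednesday and is a leap year.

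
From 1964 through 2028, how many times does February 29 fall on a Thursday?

3

Leap years in 1964–2028: 17 of them.
Feb 29 weekday advances by 5 (mod 7) from one leap year to the next four years later (or differs when a century non-leap intervenes).
Leap-day weekdays: 1964:Sat 1968:Thu✓ 1972:Tue 1976:Sun 1980:Fri 1984:Wed 1988:Mon 1992:Sat 1996:Thu✓ 2000:Tue 2004:Sun 2008:Fri 2012:Wed 2016:Mon 2020:Sat 2024:Thu✓ 2028:Tue
Thursday: 1968, 1996, 2024 → 3.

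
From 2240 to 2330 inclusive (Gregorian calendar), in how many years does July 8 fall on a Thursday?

13

Track July 8's weekday year by year (advancing +1, or +2 across a Feb 29):
  2240: Wed  2241: Thu (+1) ✓  2242: Fri (+1)  2243: Sat (+1)  2244: Mon (+2)
  2245: Tue (+1)  2246: Wed (+1)  2247: Thu (+1) ✓  2248: Sat (+2)  2249: Sun (+1)
  2250: Mon (+1)  2251: Tue (+1)  2252: Thu (+2) ✓  2253: Fri (+1)  … (63 more years) …
  2317: Sun (+1)  2318: Mon (+1)  2319: Tue (+1)  2320: Thu (+2) ✓  2321: Fri (+1)
  2322: Sat (+1)  2323: Sun (+1)  2324: Tue (+2)  2325: Wed (+1)  2326: Thu (+1) ✓
  2327: Fri (+1)  2328: Sun (+2)  2329: Mon (+1)  2330: Tue (+1)
Thursday years: 2241, 2247, 2252, 2258, 2269, 2275, 2280, 2286, 2297, 2309, 2315, 2320, 2326 — 13 in total.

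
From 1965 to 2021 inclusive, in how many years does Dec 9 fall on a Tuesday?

Track Dec 9's weekday year by year (advancing +1, or +2 across a Feb 29):
  1965: Thu  1966: Fri (+1)  1967: Sat (+1)  1968: Mon (+2)  1969: Tue (+1) ✓
  1970: Wed (+1)  1971: Thu (+1)  1972: Sat (+2)  1973: Sun (+1)  1974: Mon (+1)
  1975: Tue (+1) ✓  1976: Thu (+2)  1977: Fri (+1)  1978: Sat (+1)  … (29 more years) …
  2008: Tue (+2) ✓  2009: Wed (+1)  2010: Thu (+1)  2011: Fri (+1)  2012: Sun (+2)
  2013: Mon (+1)  2014: Tue (+1) ✓  2015: Wed (+1)  2016: Fri (+2)  2017: Sat (+1)
  2018: Sun (+1)  2019: Mon (+1)  2020: Wed (+2)  2021: Thu (+1)
Tuesday years: 1969, 1975, 1980, 1986, 1997, 2003, 2008, 2014 — 8 in total.

8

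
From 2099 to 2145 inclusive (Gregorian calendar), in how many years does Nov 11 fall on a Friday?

7

Track Nov 11's weekday year by year (advancing +1, or +2 across a Feb 29):
  2099: Wed  2100: Thu (+1)  2101: Fri (+1) ✓  2102: Sat (+1)  2103: Sun (+1)
  2104: Tue (+2)  2105: Wed (+1)  2106: Thu (+1)  2107: Fri (+1) ✓  2108: Sun (+2)
  2109: Mon (+1)  2110: Tue (+1)  2111: Wed (+1)  2112: Fri (+2) ✓  … (19 more years) …
  2132: Tue (+2)  2133: Wed (+1)  2134: Thu (+1)  2135: Fri (+1) ✓  2136: Sun (+2)
  2137: Mon (+1)  2138: Tue (+1)  2139: Wed (+1)  2140: Fri (+2) ✓  2141: Sat (+1)
  2142: Sun (+1)  2143: Mon (+1)  2144: Wed (+2)  2145: Thu (+1)
Friday years: 2101, 2107, 2112, 2118, 2129, 2135, 2140 — 7 in total.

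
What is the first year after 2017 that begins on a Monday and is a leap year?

Jan 1 advances by 2 weekdays after a leap year and by 1 after a common year.
2017: Jan 1 is Sunday.
2018: Monday
2019: Tuesday
2020: Wednesday (leap)
2021: Friday
2022: Saturday
2023: Sunday
2024: Monday (leap)
2024 begins on a Monday and is a leap year.

2024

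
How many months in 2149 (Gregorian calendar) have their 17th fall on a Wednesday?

Check the 17th of each month of 2149: Jan 17: Fri, Feb 17: Mon, Mar 17: Mon, Apr 17: Thu, May 17: Sat, Jun 17: Tue, Jul 17: Thu, Aug 17: Sun, Sep 17: Wed, Oct 17: Fri, Nov 17: Mon, Dec 17: Wed.
Wednesday occurs in September, December — 2 months.

2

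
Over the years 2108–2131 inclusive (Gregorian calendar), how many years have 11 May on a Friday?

4

Track 11 May's weekday year by year (advancing +1, or +2 across a Feb 29):
  2108: Fri ✓  2109: Sat (+1)  2110: Sun (+1)  2111: Mon (+1)  2112: Wed (+2)
  2113: Thu (+1)  2114: Fri (+1) ✓  2115: Sat (+1)  2116: Mon (+2)  2117: Tue (+1)
  2118: Wed (+1)  2119: Thu (+1)  2120: Sat (+2)  2121: Sun (+1)  2122: Mon (+1)
  2123: Tue (+1)  2124: Thu (+2)  2125: Fri (+1) ✓  2126: Sat (+1)  2127: Sun (+1)
  2128: Tue (+2)  2129: Wed (+1)  2130: Thu (+1)  2131: Fri (+1) ✓
Friday years: 2108, 2114, 2125, 2131 — 4 in total.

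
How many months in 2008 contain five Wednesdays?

A month of length L has five Wednesdays iff its first Wednesday is on day ≤ L−28 (so day 1–3 in a 31-day month, 1–2 in a 30-day month, day 1 in a leap February).
Checking each month of 2008: Jan starts Tue (31d) ✓; Feb starts Fri (29d); Mar starts Sat (31d); Apr starts Tue (30d) ✓; May starts Thu (31d); Jun starts Sun (30d); Jul starts Tue (31d) ✓; Aug starts Fri (31d); Sep starts Mon (30d); Oct starts Wed (31d) ✓; Nov starts Sat (30d); Dec starts Mon (31d) ✓.
Five-Wednesday months: January, April, July, October, December → 5.

5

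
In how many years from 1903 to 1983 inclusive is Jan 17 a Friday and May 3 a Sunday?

Check each year's weekday for Jan 17 and May 3:
  1903: Sat/Sun  1904: Sun/Tue  1905: Tue/Wed  1906: Wed/Thu  1907: Thu/Fri  1908: Fri/Sun ✓  1909: Sun/Mon  1910: Mon/Tue  1911: Tue/Wed  1912: Wed/Fri  1913: Fri/Sat  1914: Sat/Sun  1915: Sun/Mon  1916: Mon/Wed  …(53 more)…  1970: Sat/Sun  1971: Sun/Mon  1972: Mon/Wed  1973: Wed/Thu  1974: Thu/Fri  1975: Fri/Sat  1976: Sat/Mon  1977: Mon/Tue  1978: Tue/Wed  1979: Wed/Thu  1980: Thu/Sat  1981: Sat/Sun  1982: Sun/Mon  1983: Mon/Tue
Both conditions hold in: 1908, 1936, 1964 — 3.

3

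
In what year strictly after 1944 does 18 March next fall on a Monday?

1946

From one year to the next, a fixed date's weekday advances by 1, or by 2 when a Feb 29 lies between the two dates.
1944: March 18 is Saturday.
1945: Sunday (+1)
1946: Monday (+1)
18 March falls on a Monday in 1946.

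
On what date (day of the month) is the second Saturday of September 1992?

September 1, 1992 is a Tuesday, so the first Saturday is the 5th.
The second Saturday is 5 + 7 = 12.

12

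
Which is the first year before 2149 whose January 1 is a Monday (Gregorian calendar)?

2148

Jan 1 advances by 2 weekdays after a leap year and by 1 after a common year.
2149: Jan 1 is Wednesday.
2148: Monday (leap)
2148 begins on a Monday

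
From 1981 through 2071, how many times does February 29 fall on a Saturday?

3

Leap years in 1981–2071: 22 of them.
Feb 29 weekday advances by 5 (mod 7) from one leap year to the next four years later (or differs when a century non-leap intervenes).
Leap-day weekdays: 1984:Wed 1988:Mon 1992:Sat✓ 1996:Thu 2000:Tue 2004:Sun 2008:Fri 2012:Wed 2016:Mon 2020:Sat✓ 2024:Thu 2028:Tue 2032:Sun 2036:Fri 2040:Wed 2044:Mon 2048:Sat✓ 2052:Thu 2056:Tue 2060:Sun 2064:Fri 2068:Wed
Saturday: 1992, 2020, 2048 → 3.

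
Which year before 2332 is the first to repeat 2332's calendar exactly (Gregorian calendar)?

2304

Two years share a calendar iff Jan 1 falls on the same weekday and both are leap or both are common. 2332: Jan 1 is Friday, leap year.
2331: Jan 1 Thursday, common
2330: Jan 1 Wednesday, common
2329: Jan 1 Tuesday, common
2328: Jan 1 Sunday, leap
2327: Jan 1 Saturday, common
2326: Jan 1 Friday, common
2325: Jan 1 Thursday, common
2324: Jan 1 Tuesday, leap
2323: Jan 1 Monday, common
2322: Jan 1 Sunday, common
2321: Jan 1 Saturday, common
2320: Jan 1 Thursday, leap
2319: Jan 1 Wednesday, common
2318: Jan 1 Tuesday, common
2317: Jan 1 Monday, common
2316: Jan 1 Saturday, leap
2315: Jan 1 Friday, common
2314: Jan 1 Thursday, common
2313: Jan 1 Wednesday, common
2312: Jan 1 Monday, leap
2311: Jan 1 Sunday, common
2310: Jan 1 Saturday, common
2309: Jan 1 Friday, common
2308: Jan 1 Wednesday, leap
2307: Jan 1 Tuesday, common
2306: Jan 1 Monday, common
2305: Jan 1 Sunday, common
2304: Jan 1 Friday, leap
2304 matches on both conditions.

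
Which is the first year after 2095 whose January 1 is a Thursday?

2099

Jan 1 advances by 2 weekdays after a leap year and by 1 after a common year.
2095: Jan 1 is Saturday.
2096: Sunday (leap)
2097: Tuesday
2098: Wednesday
2099: Thursday
2099 begins on a Thursday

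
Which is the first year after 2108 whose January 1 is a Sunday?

2113

Jan 1 advances by 2 weekdays after a leap year and by 1 after a common year.
2108: Jan 1 is Sunday (leap).
2109: Tuesday
2110: Wednesday
2111: Thursday
2112: Friday (leap)
2113: Sunday
2113 begins on a Sunday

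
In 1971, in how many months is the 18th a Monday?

2

Check the 18th of each month of 1971: Jan 18: Mon, Feb 18: Thu, Mar 18: Thu, Apr 18: Sun, May 18: Tue, Jun 18: Fri, Jul 18: Sun, Aug 18: Wed, Sep 18: Sat, Oct 18: Mon, Nov 18: Thu, Dec 18: Sat.
Monday occurs in January, October — 2 months.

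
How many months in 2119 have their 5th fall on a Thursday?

2

Check the 5th of each month of 2119: Jan 5: Thu, Feb 5: Sun, Mar 5: Sun, Apr 5: Wed, May 5: Fri, Jun 5: Mon, Jul 5: Wed, Aug 5: Sat, Sep 5: Tue, Oct 5: Thu, Nov 5: Sun, Dec 5: Tue.
Thursday occurs in January, October — 2 months.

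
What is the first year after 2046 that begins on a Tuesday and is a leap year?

Jan 1 advances by 2 weekdays after a leap year and by 1 after a common year.
2046: Jan 1 is Monday.
2047: Tuesday
2048: Wednesday (leap)
2049: Friday
2050: Saturday
2051: Sunday
2052: Monday (leap)
2053: Wednesday
2054: Thursday
2055: Friday
2056: Saturday (leap)
2057: Monday
2058: Tuesday
2059: Wednesday
2060: Thursday (leap)
2061: Saturday
2062: Sunday
2063: Monday
2064: Tuesday (leap)
2064 begins on a Tuesday and is a leap year.

2064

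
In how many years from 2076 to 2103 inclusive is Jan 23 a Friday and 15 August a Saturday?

3

Check each year's weekday for Jan 23 and 15 August:
  2076: Thu/Sat  2077: Sat/Sun  2078: Sun/Mon  2079: Mon/Tue  2080: Tue/Thu  2081: Thu/Fri  2082: Fri/Sat ✓  2083: Sat/Sun  2084: Sun/Tue  2085: Tue/Wed  2086: Wed/Thu  2087: Thu/Fri  2088: Fri/Sun  2089: Sun/Mon  2090: Mon/Tue  2091: Tue/Wed  2092: Wed/Fri  2093: Fri/Sat ✓  2094: Sat/Sun  2095: Sun/Mon  2096: Mon/Wed  2097: Wed/Thu  2098: Thu/Fri  2099: Fri/Sat ✓  2100: Sat/Sun  2101: Sun/Mon  2102: Mon/Tue  2103: Tue/Wed
Both conditions hold in: 2082, 2093, 2099 — 3.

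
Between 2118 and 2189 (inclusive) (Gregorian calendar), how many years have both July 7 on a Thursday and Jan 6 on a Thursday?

Check each year's weekday for July 7 and Jan 6:
  2118: Thu/Thu ✓  2119: Fri/Fri  2120: Sun/Sat  2121: Mon/Mon  2122: Tue/Tue  2123: Wed/Wed  2124: Fri/Thu  2125: Sat/Sat  2126: Sun/Sun  2127: Mon/Mon  2128: Wed/Tue  2129: Thu/Thu ✓  2130: Fri/Fri  2131: Sat/Sat  …(44 more)…  2176: Sun/Sat  2177: Mon/Mon  2178: Tue/Tue  2179: Wed/Wed  2180: Fri/Thu  2181: Sat/Sat  2182: Sun/Sun  2183: Mon/Mon  2184: Wed/Tue  2185: Thu/Thu ✓  2186: Fri/Fri  2187: Sat/Sat  2188: Mon/Sun  2189: Tue/Tue
Both conditions hold in: 2118, 2129, 2135, 2146, 2157, 2163, 2174, 2185 — 8.

8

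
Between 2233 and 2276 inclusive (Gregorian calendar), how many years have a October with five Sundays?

19

October has 31 days; it has five Sundays when Sunday falls among the first (month-length − 28) days — i.e. when October 1 is one of Sunday/Saturday/Friday.
October 1 by year: 2233:Tue 2234:Wed 2235:Thu 2236:Sat✓ 2237:Sun✓ 2238:Mon 2239:Tue 2240:Thu 2241:Fri✓ 2242:Sat✓ 2243:Sun✓ 2244:Tue 2245:Wed 2246:Thu 2247:Fri✓ …(14 more)… 2262:Wed 2263:Thu 2264:Sat✓ 2265:Sun✓ 2266:Mon 2267:Tue 2268:Thu 2269:Fri✓ 2270:Sat✓ 2271:Sun✓ 2272:Tue 2273:Wed 2274:Thu 2275:Fri✓ 2276:Sun✓
Years with five Sundays: 2236, 2237, 2241, 2242, 2243, 2247, 2248, 2252, 2253, 2254, 2258, 2259, 2264, 2265, 2269, 2270, 2271, 2275, 2276 → 19.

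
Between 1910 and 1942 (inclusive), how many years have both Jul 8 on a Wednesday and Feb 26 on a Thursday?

4

Check each year's weekday for Jul 8 and Feb 26:
  1910: Fri/Sat  1911: Sat/Sun  1912: Mon/Mon  1913: Tue/Wed  1914: Wed/Thu ✓  1915: Thu/Fri  1916: Sat/Sat  1917: Sun/Mon  1918: Mon/Tue  1919: Tue/Wed  1920: Thu/Thu  1921: Fri/Sat  1922: Sat/Sun  1923: Sun/Mon  …(5 more)…  1929: Mon/Tue  1930: Tue/Wed  1931: Wed/Thu ✓  1932: Fri/Fri  1933: Sat/Sun  1934: Sun/Mon  1935: Mon/Tue  1936: Wed/Wed  1937: Thu/Fri  1938: Fri/Sat  1939: Sat/Sun  1940: Mon/Mon  1941: Tue/Wed  1942: Wed/Thu ✓
Both conditions hold in: 1914, 1925, 1931, 1942 — 4.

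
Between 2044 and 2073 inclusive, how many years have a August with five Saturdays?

12

August has 31 days; it has five Saturdays when Saturday falls among the first (month-length − 28) days — i.e. when August 1 is one of Saturday/Friday/Thursday.
August 1 by year: 2044:Mon 2045:Tue 2046:Wed 2047:Thu✓ 2048:Sat✓ 2049:Sun 2050:Mon 2051:Tue 2052:Thu✓ 2053:Fri✓ 2054:Sat✓ 2055:Sun 2056:Tue 2057:Wed 2058:Thu✓ 2059:Fri✓ 2060:Sun 2061:Mon 2062:Tue 2063:Wed 2064:Fri✓ 2065:Sat✓ 2066:Sun 2067:Mon 2068:Wed 2069:Thu✓ 2070:Fri✓ 2071:Sat✓ 2072:Mon 2073:Tue
Years with five Saturdays: 2047, 2048, 2052, 2053, 2054, 2058, 2059, 2064, 2065, 2069, 2070, 2071 → 12.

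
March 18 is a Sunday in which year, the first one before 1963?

From one year to the next, a fixed date's weekday advances by 1, or by 2 when a Feb 29 lies between the two dates.
1963: March 18 is Monday.
1962: Sunday (−1)
March 18 falls on a Sunday in 1962.

1962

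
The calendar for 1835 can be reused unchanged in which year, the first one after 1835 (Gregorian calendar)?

1846

Two years share a calendar iff Jan 1 falls on the same weekday and both are leap or both are common. 1835: Jan 1 is Thursday, common year.
1836: Jan 1 Friday, leap
1837: Jan 1 Sunday, common
1838: Jan 1 Monday, common
1839: Jan 1 Tuesday, common
1840: Jan 1 Wednesday, leap
1841: Jan 1 Friday, common
1842: Jan 1 Saturday, common
1843: Jan 1 Sunday, common
1844: Jan 1 Monday, leap
1845: Jan 1 Wednesday, common
1846: Jan 1 Thursday, common
1846 matches on both conditions.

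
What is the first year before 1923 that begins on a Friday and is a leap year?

1904

Jan 1 advances by 2 weekdays after a leap year and by 1 after a common year.
1923: Jan 1 is Monday.
1922: Sunday
1921: Saturday
1920: Thursday (leap)
1919: Wednesday
1918: Tuesday
1917: Monday
1916: Saturday (leap)
1915: Friday
1914: Thursday
1913: Wednesday
1912: Monday (leap)
1911: Sunday
1910: Saturday
1909: Friday
1908: Wednesday (leap)
1907: Tuesday
1906: Monday
1905: Sunday
1904: Friday (leap)
1904 begins on a Friday and is a leap year.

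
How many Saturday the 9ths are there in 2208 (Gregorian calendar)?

3

Check the 9th of each month of 2208: Jan 9: Sat, Feb 9: Tue, Mar 9: Wed, Apr 9: Sat, May 9: Mon, Jun 9: Thu, Jul 9: Sat, Aug 9: Tue, Sep 9: Fri, Oct 9: Sun, Nov 9: Wed, Dec 9: Fri.
Saturday occurs in January, April, July — 3 months.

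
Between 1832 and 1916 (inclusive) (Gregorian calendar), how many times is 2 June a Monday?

11

Track 2 June's weekday year by year (advancing +1, or +2 across a Feb 29):
  1832: Sat  1833: Sun (+1)  1834: Mon (+1) ✓  1835: Tue (+1)  1836: Thu (+2)
  1837: Fri (+1)  1838: Sat (+1)  1839: Sun (+1)  1840: Tue (+2)  1841: Wed (+1)
  1842: Thu (+1)  1843: Fri (+1)  1844: Sun (+2)  1845: Mon (+1) ✓  … (57 more years) …
  1903: Tue (+1)  1904: Thu (+2)  1905: Fri (+1)  1906: Sat (+1)  1907: Sun (+1)
  1908: Tue (+2)  1909: Wed (+1)  1910: Thu (+1)  1911: Fri (+1)  1912: Sun (+2)
  1913: Mon (+1) ✓  1914: Tue (+1)  1915: Wed (+1)  1916: Fri (+2)
Monday years: 1834, 1845, 1851, 1856, 1862, 1873, 1879, 1884, 1890, 1902, 1913 — 11 in total.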